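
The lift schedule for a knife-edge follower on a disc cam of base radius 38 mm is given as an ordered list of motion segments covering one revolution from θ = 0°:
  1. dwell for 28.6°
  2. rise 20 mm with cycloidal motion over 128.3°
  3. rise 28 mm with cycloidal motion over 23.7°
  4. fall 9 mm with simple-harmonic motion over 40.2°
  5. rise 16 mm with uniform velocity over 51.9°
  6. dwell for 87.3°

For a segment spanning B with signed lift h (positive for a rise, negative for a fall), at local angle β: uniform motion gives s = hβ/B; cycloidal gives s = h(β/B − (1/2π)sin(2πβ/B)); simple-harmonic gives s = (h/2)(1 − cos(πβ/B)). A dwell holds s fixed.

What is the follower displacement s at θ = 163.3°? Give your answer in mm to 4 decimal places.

seg 1 [0°–28.6°] dwell: s stays 0.0000
seg 2 [28.6°–156.9°] cycloidal, h=20: full span → s += 20 → s = 20.0000
seg 3 [156.9°–180.6°] cycloidal, h=28: θ=163.3° here. β=6.4, B=23.7. 28·(0.2700 − sin(2π·0.2700)/(2π)) = 3.1401 → s = 23.1401

23.1401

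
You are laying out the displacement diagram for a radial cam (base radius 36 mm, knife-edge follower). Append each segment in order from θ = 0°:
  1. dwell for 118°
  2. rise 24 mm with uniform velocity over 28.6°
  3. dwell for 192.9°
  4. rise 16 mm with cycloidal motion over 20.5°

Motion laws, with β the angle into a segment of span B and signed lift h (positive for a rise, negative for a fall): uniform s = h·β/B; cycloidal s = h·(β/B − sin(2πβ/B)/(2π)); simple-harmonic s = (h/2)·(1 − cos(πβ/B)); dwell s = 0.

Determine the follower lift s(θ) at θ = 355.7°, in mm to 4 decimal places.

seg 1 [0°–118°] dwell: s stays 0.0000
seg 2 [118°–146.6°] uniform, h=24: full span → s += 24 → s = 24.0000
seg 3 [146.6°–339.5°] dwell: s stays 24.0000
seg 4 [339.5°–360°] cycloidal, h=16: θ=355.7° here. β=16.2, B=20.5. 16·(0.7902 − sin(2π·0.7902)/(2π)) = 15.1094 → s = 39.1094

39.1094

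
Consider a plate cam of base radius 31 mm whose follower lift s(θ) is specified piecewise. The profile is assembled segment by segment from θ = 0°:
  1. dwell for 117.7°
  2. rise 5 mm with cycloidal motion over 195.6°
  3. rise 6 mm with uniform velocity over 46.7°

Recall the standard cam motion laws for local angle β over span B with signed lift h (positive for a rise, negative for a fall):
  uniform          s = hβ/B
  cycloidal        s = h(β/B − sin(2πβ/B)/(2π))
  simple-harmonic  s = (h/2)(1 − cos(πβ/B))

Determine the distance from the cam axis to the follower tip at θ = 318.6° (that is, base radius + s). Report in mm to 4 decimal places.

seg 1 [0°–117.7°] dwell: s stays 0.0000
seg 2 [117.7°–313.3°] cycloidal, h=5: full span → s += 5 → s = 5.0000
seg 3 [313.3°–360°] uniform, h=6: θ=318.6° here. β=5.3, B=46.7. 6·5.3/46.7 = 0.6809 → s = 5.6809
radial distance = base radius + s = 31 + 5.6809 = 36.6809

36.6809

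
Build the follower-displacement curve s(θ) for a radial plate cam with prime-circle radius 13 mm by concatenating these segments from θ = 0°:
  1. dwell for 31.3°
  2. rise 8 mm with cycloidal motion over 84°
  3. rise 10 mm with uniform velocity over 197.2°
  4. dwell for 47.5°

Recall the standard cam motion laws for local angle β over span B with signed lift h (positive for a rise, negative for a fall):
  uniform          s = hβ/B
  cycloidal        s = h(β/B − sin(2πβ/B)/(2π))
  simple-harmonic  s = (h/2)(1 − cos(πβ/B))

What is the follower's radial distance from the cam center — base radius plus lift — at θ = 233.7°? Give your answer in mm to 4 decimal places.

seg 1 [0°–31.3°] dwell: s stays 0.0000
seg 2 [31.3°–115.3°] cycloidal, h=8: full span → s += 8 → s = 8.0000
seg 3 [115.3°–312.5°] uniform, h=10: θ=233.7° here. β=118.4, B=197.2. 10·118.4/197.2 = 6.0041 → s = 14.0041
radial distance = base radius + s = 13 + 14.0041 = 27.0041

27.0041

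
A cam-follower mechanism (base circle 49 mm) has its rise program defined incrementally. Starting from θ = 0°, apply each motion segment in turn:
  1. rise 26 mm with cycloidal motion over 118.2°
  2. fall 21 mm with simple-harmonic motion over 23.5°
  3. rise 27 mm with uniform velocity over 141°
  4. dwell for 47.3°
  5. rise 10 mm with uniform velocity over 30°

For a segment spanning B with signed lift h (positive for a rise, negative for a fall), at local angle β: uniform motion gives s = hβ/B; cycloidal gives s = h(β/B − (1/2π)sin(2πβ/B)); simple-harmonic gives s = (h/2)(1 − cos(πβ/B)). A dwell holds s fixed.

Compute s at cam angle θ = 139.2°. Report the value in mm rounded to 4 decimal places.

seg 1 [0°–118.2°] cycloidal, h=26: full span → s += 26 → s = 26.0000
seg 2 [118.2°–141.7°] simple-harmonic, h=-21: θ=139.2° here. β=21, B=23.5. -21/2·(1 − cos(π·0.8936)) = -20.4190 → s = 5.5810

5.5810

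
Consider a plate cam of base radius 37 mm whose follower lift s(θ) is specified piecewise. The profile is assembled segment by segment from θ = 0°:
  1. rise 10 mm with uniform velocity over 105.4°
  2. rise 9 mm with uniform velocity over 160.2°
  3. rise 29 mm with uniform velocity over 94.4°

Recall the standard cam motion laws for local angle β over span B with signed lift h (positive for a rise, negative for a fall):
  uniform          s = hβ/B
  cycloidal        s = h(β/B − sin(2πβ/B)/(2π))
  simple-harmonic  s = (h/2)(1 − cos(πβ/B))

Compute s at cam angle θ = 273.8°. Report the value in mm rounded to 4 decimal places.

seg 1 [0°–105.4°] uniform, h=10: full span → s += 10 → s = 10.0000
seg 2 [105.4°–265.6°] uniform, h=9: full span → s += 9 → s = 19.0000
seg 3 [265.6°–360°] uniform, h=29: θ=273.8° here. β=8.2, B=94.4. 29·8.2/94.4 = 2.5191 → s = 21.5191

21.5191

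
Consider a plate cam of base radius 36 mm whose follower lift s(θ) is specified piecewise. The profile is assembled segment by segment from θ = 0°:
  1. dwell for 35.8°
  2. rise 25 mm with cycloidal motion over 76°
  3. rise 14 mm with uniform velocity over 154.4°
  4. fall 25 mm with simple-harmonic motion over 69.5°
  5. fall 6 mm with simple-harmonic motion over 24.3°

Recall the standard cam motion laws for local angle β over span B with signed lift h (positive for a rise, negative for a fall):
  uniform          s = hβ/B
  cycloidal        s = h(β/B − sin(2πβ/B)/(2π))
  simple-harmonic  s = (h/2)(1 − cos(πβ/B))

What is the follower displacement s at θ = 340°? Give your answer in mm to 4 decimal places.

seg 1 [0°–35.8°] dwell: s stays 0.0000
seg 2 [35.8°–111.8°] cycloidal, h=25: full span → s += 25 → s = 25.0000
seg 3 [111.8°–266.2°] uniform, h=14: full span → s += 14 → s = 39.0000
seg 4 [266.2°–335.7°] simple-harmonic, h=-25: full span → s += -25 → s = 14.0000
seg 5 [335.7°–360°] simple-harmonic, h=-6: θ=340° here. β=4.3, B=24.3. -6/2·(1 − cos(π·0.1770)) = -0.4518 → s = 13.5482

13.5482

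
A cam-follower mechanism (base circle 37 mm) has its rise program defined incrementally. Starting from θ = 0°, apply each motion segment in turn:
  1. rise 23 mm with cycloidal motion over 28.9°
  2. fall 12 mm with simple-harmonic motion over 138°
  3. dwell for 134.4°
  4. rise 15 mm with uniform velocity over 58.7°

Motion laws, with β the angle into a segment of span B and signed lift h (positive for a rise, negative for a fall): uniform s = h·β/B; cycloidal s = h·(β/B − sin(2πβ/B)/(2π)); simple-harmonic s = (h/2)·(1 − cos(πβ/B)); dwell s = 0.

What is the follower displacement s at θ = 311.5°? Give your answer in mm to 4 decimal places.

seg 1 [0°–28.9°] cycloidal, h=23: full span → s += 23 → s = 23.0000
seg 2 [28.9°–166.9°] simple-harmonic, h=-12: full span → s += -12 → s = 11.0000
seg 3 [166.9°–301.3°] dwell: s stays 11.0000
seg 4 [301.3°–360°] uniform, h=15: θ=311.5° here. β=10.2, B=58.7. 15·10.2/58.7 = 2.6065 → s = 13.6065

13.6065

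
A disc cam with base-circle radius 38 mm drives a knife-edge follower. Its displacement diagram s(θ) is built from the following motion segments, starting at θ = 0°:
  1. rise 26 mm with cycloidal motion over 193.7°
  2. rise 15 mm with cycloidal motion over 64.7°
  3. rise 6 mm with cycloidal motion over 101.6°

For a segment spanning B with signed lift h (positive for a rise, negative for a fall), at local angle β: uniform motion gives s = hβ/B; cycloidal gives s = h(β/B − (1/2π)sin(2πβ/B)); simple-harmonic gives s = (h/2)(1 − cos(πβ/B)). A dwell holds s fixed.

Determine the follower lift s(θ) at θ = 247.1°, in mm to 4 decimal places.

seg 1 [0°–193.7°] cycloidal, h=26: full span → s += 26 → s = 26.0000
seg 2 [193.7°–258.4°] cycloidal, h=15: θ=247.1° here. β=53.4, B=64.7. 15·(0.8253 − sin(2π·0.8253)/(2π)) = 14.5050 → s = 40.5050

40.5050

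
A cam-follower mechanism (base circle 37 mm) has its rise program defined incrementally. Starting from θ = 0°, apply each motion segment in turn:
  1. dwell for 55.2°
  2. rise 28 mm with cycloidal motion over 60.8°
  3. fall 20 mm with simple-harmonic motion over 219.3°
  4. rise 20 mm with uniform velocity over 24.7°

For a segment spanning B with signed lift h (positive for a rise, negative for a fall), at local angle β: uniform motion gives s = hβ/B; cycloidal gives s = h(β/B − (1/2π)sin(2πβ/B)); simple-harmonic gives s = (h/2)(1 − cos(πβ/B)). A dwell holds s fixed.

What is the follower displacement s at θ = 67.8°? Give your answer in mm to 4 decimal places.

seg 1 [0°–55.2°] dwell: s stays 0.0000
seg 2 [55.2°–116°] cycloidal, h=28: θ=67.8° here. β=12.6, B=60.8. 28·(0.2072 − sin(2π·0.2072)/(2π)) = 1.5062 → s = 1.5062

1.5062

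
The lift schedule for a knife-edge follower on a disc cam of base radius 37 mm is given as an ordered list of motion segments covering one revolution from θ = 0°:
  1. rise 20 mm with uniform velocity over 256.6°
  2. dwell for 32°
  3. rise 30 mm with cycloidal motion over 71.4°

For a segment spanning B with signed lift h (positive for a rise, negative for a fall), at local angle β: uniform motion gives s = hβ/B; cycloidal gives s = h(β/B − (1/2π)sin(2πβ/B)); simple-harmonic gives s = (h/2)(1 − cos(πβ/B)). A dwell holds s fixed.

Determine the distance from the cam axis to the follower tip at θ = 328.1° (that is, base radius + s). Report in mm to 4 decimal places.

seg 1 [0°–256.6°] uniform, h=20: full span → s += 20 → s = 20.0000
seg 2 [256.6°–288.6°] dwell: s stays 20.0000
seg 3 [288.6°–360°] cycloidal, h=30: θ=328.1° here. β=39.5, B=71.4. 30·(0.5532 − sin(2π·0.5532)/(2π)) = 18.1637 → s = 38.1637
radial distance = base radius + s = 37 + 38.1637 = 75.1637

75.1637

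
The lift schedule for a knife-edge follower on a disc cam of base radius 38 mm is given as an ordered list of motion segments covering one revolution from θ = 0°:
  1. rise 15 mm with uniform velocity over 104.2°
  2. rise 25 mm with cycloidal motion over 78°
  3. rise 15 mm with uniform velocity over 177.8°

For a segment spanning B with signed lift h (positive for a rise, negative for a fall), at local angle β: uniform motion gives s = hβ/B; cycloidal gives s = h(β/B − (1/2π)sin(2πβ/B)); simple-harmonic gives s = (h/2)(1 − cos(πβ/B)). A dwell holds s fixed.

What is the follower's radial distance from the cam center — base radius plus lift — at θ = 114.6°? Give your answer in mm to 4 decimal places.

seg 1 [0°–104.2°] uniform, h=15: full span → s += 15 → s = 15.0000
seg 2 [104.2°–182.2°] cycloidal, h=25: θ=114.6° here. β=10.4, B=78. 25·(0.1333 − sin(2π·0.1333)/(2π)) = 0.3765 → s = 15.3765
radial distance = base radius + s = 38 + 15.3765 = 53.3765

53.3765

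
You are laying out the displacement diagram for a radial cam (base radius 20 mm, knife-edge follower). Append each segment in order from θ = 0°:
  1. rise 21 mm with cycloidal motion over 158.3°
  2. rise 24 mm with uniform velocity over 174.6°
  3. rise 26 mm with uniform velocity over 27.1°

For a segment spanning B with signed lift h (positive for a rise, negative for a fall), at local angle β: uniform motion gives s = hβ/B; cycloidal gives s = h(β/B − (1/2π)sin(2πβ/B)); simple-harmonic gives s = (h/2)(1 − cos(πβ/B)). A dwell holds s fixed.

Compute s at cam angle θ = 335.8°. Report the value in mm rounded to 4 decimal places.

seg 1 [0°–158.3°] cycloidal, h=21: full span → s += 21 → s = 21.0000
seg 2 [158.3°–332.9°] uniform, h=24: full span → s += 24 → s = 45.0000
seg 3 [332.9°–360°] uniform, h=26: θ=335.8° here. β=2.9, B=27.1. 26·2.9/27.1 = 2.7823 → s = 47.7823

47.7823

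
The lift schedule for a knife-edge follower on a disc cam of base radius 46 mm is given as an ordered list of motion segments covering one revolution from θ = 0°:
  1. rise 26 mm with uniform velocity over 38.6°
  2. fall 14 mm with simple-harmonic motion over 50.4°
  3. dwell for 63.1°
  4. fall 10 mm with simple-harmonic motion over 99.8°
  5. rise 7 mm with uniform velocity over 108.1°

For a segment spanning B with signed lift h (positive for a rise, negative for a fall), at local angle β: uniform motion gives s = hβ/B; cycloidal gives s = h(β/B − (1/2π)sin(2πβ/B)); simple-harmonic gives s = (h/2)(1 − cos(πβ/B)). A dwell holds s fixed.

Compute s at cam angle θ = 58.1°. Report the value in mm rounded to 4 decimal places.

seg 1 [0°–38.6°] uniform, h=26: full span → s += 26 → s = 26.0000
seg 2 [38.6°–89°] simple-harmonic, h=-14: θ=58.1° here. β=19.5, B=50.4. -14/2·(1 − cos(π·0.3869)) = -4.5649 → s = 21.4351

21.4351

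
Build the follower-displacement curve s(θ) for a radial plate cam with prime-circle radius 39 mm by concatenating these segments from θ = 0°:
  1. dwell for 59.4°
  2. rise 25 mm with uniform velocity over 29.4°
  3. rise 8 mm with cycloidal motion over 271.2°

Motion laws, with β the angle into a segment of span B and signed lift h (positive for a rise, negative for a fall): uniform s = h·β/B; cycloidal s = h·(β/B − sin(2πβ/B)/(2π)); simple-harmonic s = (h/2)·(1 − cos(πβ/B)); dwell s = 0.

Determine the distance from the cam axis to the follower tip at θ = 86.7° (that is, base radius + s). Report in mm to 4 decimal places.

seg 1 [0°–59.4°] dwell: s stays 0.0000
seg 2 [59.4°–88.8°] uniform, h=25: θ=86.7° here. β=27.3, B=29.4. 25·27.3/29.4 = 23.2143 → s = 23.2143
radial distance = base radius + s = 39 + 23.2143 = 62.2143

62.2143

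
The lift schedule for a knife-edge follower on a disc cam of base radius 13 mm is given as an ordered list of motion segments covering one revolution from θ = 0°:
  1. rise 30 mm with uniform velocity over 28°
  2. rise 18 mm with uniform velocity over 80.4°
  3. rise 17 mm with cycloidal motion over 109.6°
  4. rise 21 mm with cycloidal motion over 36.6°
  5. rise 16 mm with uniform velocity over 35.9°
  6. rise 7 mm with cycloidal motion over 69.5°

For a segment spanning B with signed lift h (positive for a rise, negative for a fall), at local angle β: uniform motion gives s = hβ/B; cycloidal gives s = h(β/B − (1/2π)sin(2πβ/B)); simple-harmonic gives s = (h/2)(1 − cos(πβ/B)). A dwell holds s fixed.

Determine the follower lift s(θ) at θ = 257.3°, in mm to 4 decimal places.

seg 1 [0°–28°] uniform, h=30: full span → s += 30 → s = 30.0000
seg 2 [28°–108.4°] uniform, h=18: full span → s += 18 → s = 48.0000
seg 3 [108.4°–218°] cycloidal, h=17: full span → s += 17 → s = 65.0000
seg 4 [218°–254.6°] cycloidal, h=21: full span → s += 21 → s = 86.0000
seg 5 [254.6°–290.5°] uniform, h=16: θ=257.3° here. β=2.7, B=35.9. 16·2.7/35.9 = 1.2033 → s = 87.2033

87.2033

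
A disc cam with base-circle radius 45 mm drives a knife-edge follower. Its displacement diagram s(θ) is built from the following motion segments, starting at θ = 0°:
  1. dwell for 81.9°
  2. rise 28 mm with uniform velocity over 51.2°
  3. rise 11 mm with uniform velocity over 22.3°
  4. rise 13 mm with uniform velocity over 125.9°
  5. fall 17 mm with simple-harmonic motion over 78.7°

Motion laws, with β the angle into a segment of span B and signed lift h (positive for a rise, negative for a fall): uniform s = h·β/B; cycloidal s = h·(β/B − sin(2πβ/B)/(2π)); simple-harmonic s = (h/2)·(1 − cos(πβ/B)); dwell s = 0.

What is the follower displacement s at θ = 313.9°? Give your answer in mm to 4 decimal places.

seg 1 [0°–81.9°] dwell: s stays 0.0000
seg 2 [81.9°–133.1°] uniform, h=28: full span → s += 28 → s = 28.0000
seg 3 [133.1°–155.4°] uniform, h=11: full span → s += 11 → s = 39.0000
seg 4 [155.4°–281.3°] uniform, h=13: full span → s += 13 → s = 52.0000
seg 5 [281.3°–360°] simple-harmonic, h=-17: θ=313.9° here. β=32.6, B=78.7. -17/2·(1 − cos(π·0.4142)) = -6.2373 → s = 45.7627

45.7627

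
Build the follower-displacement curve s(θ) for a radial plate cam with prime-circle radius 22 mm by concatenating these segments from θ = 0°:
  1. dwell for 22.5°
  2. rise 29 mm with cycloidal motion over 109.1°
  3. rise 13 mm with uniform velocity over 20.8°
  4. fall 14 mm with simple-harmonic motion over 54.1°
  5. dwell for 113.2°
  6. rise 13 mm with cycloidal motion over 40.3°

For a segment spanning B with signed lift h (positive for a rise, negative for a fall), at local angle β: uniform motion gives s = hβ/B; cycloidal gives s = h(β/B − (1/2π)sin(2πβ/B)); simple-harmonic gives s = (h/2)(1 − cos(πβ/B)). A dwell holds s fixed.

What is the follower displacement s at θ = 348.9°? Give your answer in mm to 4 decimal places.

seg 1 [0°–22.5°] dwell: s stays 0.0000
seg 2 [22.5°–131.6°] cycloidal, h=29: full span → s += 29 → s = 29.0000
seg 3 [131.6°–152.4°] uniform, h=13: full span → s += 13 → s = 42.0000
seg 4 [152.4°–206.5°] simple-harmonic, h=-14: full span → s += -14 → s = 28.0000
seg 5 [206.5°–319.7°] dwell: s stays 28.0000
seg 6 [319.7°–360°] cycloidal, h=13: θ=348.9° here. β=29.2, B=40.3. 13·(0.7246 − sin(2π·0.7246)/(2π)) = 11.4620 → s = 39.4620

39.4620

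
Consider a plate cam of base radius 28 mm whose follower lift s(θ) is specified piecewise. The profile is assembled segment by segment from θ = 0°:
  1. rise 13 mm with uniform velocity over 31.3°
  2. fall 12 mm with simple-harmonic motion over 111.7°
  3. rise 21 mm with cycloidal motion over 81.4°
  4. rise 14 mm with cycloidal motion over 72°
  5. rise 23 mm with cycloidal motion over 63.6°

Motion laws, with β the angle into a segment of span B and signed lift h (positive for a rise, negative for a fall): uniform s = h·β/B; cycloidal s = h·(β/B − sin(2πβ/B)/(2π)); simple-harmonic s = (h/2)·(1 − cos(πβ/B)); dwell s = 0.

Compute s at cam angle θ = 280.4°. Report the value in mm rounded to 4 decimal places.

seg 1 [0°–31.3°] uniform, h=13: full span → s += 13 → s = 13.0000
seg 2 [31.3°–143°] simple-harmonic, h=-12: full span → s += -12 → s = 1.0000
seg 3 [143°–224.4°] cycloidal, h=21: full span → s += 21 → s = 22.0000
seg 4 [224.4°–296.4°] cycloidal, h=14: θ=280.4° here. β=56, B=72. 14·(0.7778 − sin(2π·0.7778)/(2π)) = 13.0832 → s = 35.0832

35.0832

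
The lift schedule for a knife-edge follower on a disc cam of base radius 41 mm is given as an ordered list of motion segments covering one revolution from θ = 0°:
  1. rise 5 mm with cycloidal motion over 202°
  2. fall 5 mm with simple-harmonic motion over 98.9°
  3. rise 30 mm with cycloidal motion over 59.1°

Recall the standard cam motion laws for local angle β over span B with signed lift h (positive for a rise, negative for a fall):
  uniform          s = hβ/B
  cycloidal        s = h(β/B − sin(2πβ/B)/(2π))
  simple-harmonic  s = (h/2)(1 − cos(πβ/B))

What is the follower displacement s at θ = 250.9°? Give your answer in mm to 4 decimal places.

seg 1 [0°–202°] cycloidal, h=5: full span → s += 5 → s = 5.0000
seg 2 [202°–300.9°] simple-harmonic, h=-5: θ=250.9° here. β=48.9, B=98.9. -5/2·(1 − cos(π·0.4944)) = -2.4563 → s = 2.5437

2.5437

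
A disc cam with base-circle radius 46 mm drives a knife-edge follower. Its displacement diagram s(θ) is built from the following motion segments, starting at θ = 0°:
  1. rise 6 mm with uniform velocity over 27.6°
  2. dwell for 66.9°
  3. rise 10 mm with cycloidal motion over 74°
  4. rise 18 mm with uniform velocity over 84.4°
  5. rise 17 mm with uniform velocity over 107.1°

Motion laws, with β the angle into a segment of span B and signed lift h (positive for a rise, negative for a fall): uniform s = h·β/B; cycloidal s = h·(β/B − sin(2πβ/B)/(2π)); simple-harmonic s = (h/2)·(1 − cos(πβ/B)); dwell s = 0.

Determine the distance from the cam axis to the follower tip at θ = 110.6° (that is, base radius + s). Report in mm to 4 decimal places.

seg 1 [0°–27.6°] uniform, h=6: full span → s += 6 → s = 6.0000
seg 2 [27.6°–94.5°] dwell: s stays 6.0000
seg 3 [94.5°–168.5°] cycloidal, h=10: θ=110.6° here. β=16.1, B=74. 10·(0.2176 − sin(2π·0.2176)/(2π)) = 0.6171 → s = 6.6171
radial distance = base radius + s = 46 + 6.6171 = 52.6171

52.6171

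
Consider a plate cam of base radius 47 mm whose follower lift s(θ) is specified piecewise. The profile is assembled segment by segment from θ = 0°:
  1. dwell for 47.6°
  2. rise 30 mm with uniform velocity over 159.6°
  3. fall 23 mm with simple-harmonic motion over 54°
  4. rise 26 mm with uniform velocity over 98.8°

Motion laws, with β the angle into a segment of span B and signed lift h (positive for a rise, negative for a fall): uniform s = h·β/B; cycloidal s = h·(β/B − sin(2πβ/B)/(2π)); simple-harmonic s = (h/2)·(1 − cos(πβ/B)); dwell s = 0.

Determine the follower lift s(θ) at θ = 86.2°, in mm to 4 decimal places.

seg 1 [0°–47.6°] dwell: s stays 0.0000
seg 2 [47.6°–207.2°] uniform, h=30: θ=86.2° here. β=38.6, B=159.6. 30·38.6/159.6 = 7.2556 → s = 7.2556

7.2556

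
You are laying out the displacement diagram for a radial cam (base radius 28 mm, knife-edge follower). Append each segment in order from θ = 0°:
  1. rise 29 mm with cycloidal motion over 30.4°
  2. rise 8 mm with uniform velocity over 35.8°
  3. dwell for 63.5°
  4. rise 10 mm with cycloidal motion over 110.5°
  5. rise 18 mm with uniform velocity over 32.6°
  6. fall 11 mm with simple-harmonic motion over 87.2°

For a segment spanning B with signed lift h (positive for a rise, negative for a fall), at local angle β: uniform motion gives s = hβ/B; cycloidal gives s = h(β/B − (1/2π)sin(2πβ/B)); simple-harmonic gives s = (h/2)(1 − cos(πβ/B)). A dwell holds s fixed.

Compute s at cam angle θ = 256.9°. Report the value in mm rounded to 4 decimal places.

seg 1 [0°–30.4°] cycloidal, h=29: full span → s += 29 → s = 29.0000
seg 2 [30.4°–66.2°] uniform, h=8: full span → s += 8 → s = 37.0000
seg 3 [66.2°–129.7°] dwell: s stays 37.0000
seg 4 [129.7°–240.2°] cycloidal, h=10: full span → s += 10 → s = 47.0000
seg 5 [240.2°–272.8°] uniform, h=18: θ=256.9° here. β=16.7, B=32.6. 18·16.7/32.6 = 9.2209 → s = 56.2209

56.2209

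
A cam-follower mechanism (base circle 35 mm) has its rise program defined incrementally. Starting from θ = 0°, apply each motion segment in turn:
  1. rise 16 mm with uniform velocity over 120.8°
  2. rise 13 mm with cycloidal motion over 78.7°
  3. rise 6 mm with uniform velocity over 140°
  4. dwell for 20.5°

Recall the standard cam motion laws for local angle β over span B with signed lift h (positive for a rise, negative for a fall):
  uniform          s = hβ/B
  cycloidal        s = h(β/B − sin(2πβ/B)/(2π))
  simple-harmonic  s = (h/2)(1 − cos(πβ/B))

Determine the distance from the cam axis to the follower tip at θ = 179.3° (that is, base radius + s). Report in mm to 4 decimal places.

seg 1 [0°–120.8°] uniform, h=16: full span → s += 16 → s = 16.0000
seg 2 [120.8°–199.5°] cycloidal, h=13: θ=179.3° here. β=58.5, B=78.7. 13·(0.7433 − sin(2π·0.7433)/(2π)) = 11.7305 → s = 27.7305
radial distance = base radius + s = 35 + 27.7305 = 62.7305

62.7305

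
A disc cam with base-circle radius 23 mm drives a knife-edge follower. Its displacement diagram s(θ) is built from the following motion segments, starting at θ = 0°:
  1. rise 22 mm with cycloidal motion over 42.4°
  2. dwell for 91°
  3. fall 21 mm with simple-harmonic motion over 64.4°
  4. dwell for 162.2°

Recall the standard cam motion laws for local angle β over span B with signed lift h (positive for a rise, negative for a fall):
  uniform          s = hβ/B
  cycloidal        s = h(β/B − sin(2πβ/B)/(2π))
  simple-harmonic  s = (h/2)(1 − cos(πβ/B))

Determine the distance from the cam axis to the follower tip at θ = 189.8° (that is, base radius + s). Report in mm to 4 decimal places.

seg 1 [0°–42.4°] cycloidal, h=22: full span → s += 22 → s = 22.0000
seg 2 [42.4°–133.4°] dwell: s stays 22.0000
seg 3 [133.4°–197.8°] simple-harmonic, h=-21: θ=189.8° here. β=56.4, B=64.4. -21/2·(1 − cos(π·0.8758)) = -20.2105 → s = 1.7895
radial distance = base radius + s = 23 + 1.7895 = 24.7895

24.7895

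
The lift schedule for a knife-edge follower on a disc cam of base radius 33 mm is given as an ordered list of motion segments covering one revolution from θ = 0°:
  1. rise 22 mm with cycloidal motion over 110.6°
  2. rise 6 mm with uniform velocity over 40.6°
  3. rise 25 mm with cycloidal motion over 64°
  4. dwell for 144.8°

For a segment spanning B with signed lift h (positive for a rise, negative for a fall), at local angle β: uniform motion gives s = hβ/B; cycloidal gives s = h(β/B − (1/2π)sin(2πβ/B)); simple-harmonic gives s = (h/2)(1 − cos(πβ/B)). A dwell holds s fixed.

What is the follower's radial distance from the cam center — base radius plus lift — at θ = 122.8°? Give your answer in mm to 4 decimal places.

seg 1 [0°–110.6°] cycloidal, h=22: full span → s += 22 → s = 22.0000
seg 2 [110.6°–151.2°] uniform, h=6: θ=122.8° here. β=12.2, B=40.6. 6·12.2/40.6 = 1.8030 → s = 23.8030
radial distance = base radius + s = 33 + 23.8030 = 56.8030

56.8030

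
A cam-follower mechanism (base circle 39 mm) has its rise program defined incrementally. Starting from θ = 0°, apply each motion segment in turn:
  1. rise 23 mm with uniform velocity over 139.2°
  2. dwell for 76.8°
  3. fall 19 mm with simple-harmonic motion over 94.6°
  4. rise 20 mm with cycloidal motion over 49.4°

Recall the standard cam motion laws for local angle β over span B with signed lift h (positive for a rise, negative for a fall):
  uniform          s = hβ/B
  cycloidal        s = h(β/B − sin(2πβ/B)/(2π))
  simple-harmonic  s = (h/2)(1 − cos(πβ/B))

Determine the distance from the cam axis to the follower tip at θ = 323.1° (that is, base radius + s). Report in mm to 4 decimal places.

seg 1 [0°–139.2°] uniform, h=23: full span → s += 23 → s = 23.0000
seg 2 [139.2°–216°] dwell: s stays 23.0000
seg 3 [216°–310.6°] simple-harmonic, h=-19: full span → s += -19 → s = 4.0000
seg 4 [310.6°–360°] cycloidal, h=20: θ=323.1° here. β=12.5, B=49.4. 20·(0.2530 − sin(2π·0.2530)/(2π)) = 1.8782 → s = 5.8782
radial distance = base radius + s = 39 + 5.8782 = 44.8782

44.8782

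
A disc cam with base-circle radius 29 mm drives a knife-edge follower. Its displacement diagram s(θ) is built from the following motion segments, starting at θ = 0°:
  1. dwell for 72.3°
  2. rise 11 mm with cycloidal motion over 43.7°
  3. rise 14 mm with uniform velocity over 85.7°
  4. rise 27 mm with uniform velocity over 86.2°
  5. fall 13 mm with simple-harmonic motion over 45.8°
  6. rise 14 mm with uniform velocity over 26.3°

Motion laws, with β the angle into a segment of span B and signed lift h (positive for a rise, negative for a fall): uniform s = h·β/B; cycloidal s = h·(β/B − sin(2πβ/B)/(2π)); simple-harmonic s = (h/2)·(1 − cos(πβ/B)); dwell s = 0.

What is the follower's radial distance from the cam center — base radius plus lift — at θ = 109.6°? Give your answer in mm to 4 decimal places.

seg 1 [0°–72.3°] dwell: s stays 0.0000
seg 2 [72.3°–116°] cycloidal, h=11: θ=109.6° here. β=37.3, B=43.7. 11·(0.8535 − sin(2π·0.8535)/(2π)) = 10.7821 → s = 10.7821
radial distance = base radius + s = 29 + 10.7821 = 39.7821

39.7821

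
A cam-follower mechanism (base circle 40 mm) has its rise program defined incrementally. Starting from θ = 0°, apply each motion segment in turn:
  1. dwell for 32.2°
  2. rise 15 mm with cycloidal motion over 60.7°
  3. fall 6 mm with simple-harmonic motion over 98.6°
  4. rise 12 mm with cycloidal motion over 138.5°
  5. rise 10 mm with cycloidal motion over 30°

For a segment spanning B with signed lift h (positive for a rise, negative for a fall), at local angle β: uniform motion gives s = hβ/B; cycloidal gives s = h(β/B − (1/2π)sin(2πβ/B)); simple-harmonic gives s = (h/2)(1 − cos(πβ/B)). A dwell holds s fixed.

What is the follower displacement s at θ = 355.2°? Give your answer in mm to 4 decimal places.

seg 1 [0°–32.2°] dwell: s stays 0.0000
seg 2 [32.2°–92.9°] cycloidal, h=15: full span → s += 15 → s = 15.0000
seg 3 [92.9°–191.5°] simple-harmonic, h=-6: full span → s += -6 → s = 9.0000
seg 4 [191.5°–330°] cycloidal, h=12: full span → s += 12 → s = 21.0000
seg 5 [330°–360°] cycloidal, h=10: θ=355.2° here. β=25.2, B=30. 10·(0.8400 − sin(2π·0.8400)/(2π)) = 9.7438 → s = 30.7438

30.7438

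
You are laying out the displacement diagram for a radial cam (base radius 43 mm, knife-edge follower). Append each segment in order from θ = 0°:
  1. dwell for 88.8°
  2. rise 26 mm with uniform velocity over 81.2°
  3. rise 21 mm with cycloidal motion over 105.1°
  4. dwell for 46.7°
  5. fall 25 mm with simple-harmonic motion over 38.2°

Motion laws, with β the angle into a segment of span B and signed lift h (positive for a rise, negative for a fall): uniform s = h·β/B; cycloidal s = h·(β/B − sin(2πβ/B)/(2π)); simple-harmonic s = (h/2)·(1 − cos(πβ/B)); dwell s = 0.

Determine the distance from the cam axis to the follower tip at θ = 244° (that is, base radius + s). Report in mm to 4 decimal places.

seg 1 [0°–88.8°] dwell: s stays 0.0000
seg 2 [88.8°–170°] uniform, h=26: full span → s += 26 → s = 26.0000
seg 3 [170°–275.1°] cycloidal, h=21: θ=244° here. β=74, B=105.1. 21·(0.7041 − sin(2π·0.7041)/(2π)) = 17.9901 → s = 43.9901
radial distance = base radius + s = 43 + 43.9901 = 86.9901

86.9901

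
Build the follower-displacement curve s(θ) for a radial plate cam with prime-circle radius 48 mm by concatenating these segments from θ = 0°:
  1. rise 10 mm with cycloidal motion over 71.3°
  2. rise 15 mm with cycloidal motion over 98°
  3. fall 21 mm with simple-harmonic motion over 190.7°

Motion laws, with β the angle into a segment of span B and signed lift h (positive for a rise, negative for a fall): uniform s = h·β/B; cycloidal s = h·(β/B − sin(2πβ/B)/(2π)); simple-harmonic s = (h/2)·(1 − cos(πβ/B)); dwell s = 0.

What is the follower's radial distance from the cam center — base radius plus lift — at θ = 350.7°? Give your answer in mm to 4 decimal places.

seg 1 [0°–71.3°] cycloidal, h=10: full span → s += 10 → s = 10.0000
seg 2 [71.3°–169.3°] cycloidal, h=15: full span → s += 15 → s = 25.0000
seg 3 [169.3°–360°] simple-harmonic, h=-21: θ=350.7° here. β=181.4, B=190.7. -21/2·(1 − cos(π·0.9512)) = -20.8770 → s = 4.1230
radial distance = base radius + s = 48 + 4.1230 = 52.1230

52.1230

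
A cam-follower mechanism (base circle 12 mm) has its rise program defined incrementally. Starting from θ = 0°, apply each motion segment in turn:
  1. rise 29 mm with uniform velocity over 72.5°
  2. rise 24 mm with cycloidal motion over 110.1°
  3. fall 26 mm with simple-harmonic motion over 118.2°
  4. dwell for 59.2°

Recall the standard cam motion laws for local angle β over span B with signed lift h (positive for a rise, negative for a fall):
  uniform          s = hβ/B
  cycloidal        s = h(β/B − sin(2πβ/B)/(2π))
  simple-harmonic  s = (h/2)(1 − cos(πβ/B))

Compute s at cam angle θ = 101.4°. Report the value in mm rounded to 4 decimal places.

seg 1 [0°–72.5°] uniform, h=29: full span → s += 29 → s = 29.0000
seg 2 [72.5°–182.6°] cycloidal, h=24: θ=101.4° here. β=28.9, B=110.1. 24·(0.2625 − sin(2π·0.2625)/(2π)) = 2.4918 → s = 31.4918

31.4918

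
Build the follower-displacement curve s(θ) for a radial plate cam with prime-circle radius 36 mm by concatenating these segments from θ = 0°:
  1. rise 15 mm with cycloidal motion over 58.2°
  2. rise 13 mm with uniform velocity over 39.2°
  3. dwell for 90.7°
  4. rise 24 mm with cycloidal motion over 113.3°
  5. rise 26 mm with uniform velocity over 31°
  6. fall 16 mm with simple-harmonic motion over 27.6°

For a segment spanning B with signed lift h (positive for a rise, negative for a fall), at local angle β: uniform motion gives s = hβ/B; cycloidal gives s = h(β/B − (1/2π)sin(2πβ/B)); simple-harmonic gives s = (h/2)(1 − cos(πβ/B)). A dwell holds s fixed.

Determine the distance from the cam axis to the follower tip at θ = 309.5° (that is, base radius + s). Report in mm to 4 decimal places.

seg 1 [0°–58.2°] cycloidal, h=15: full span → s += 15 → s = 15.0000
seg 2 [58.2°–97.4°] uniform, h=13: full span → s += 13 → s = 28.0000
seg 3 [97.4°–188.1°] dwell: s stays 28.0000
seg 4 [188.1°–301.4°] cycloidal, h=24: full span → s += 24 → s = 52.0000
seg 5 [301.4°–332.4°] uniform, h=26: θ=309.5° here. β=8.1, B=31. 26·8.1/31 = 6.7935 → s = 58.7935
radial distance = base radius + s = 36 + 58.7935 = 94.7935

94.7935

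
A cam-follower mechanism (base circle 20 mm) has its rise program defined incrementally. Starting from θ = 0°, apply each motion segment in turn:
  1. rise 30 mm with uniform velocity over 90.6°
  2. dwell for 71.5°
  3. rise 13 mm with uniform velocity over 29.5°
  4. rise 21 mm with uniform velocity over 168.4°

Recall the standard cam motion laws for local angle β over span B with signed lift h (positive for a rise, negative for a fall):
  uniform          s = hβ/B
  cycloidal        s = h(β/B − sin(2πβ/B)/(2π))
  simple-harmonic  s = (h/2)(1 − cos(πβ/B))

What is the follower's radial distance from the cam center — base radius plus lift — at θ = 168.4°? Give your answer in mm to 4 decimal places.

seg 1 [0°–90.6°] uniform, h=30: full span → s += 30 → s = 30.0000
seg 2 [90.6°–162.1°] dwell: s stays 30.0000
seg 3 [162.1°–191.6°] uniform, h=13: θ=168.4° here. β=6.3, B=29.5. 13·6.3/29.5 = 2.7763 → s = 32.7763
radial distance = base radius + s = 20 + 32.7763 = 52.7763

52.7763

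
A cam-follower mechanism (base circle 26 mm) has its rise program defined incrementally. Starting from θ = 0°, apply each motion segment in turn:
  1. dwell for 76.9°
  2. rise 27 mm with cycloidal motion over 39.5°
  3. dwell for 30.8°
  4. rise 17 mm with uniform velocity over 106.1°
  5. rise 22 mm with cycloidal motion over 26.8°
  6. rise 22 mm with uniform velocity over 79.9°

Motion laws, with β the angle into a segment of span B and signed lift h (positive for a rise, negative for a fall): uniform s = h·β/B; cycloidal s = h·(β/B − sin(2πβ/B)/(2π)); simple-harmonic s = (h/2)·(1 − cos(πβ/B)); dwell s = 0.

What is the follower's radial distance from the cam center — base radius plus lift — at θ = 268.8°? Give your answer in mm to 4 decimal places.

seg 1 [0°–76.9°] dwell: s stays 0.0000
seg 2 [76.9°–116.4°] cycloidal, h=27: full span → s += 27 → s = 27.0000
seg 3 [116.4°–147.2°] dwell: s stays 27.0000
seg 4 [147.2°–253.3°] uniform, h=17: full span → s += 17 → s = 44.0000
seg 5 [253.3°–280.1°] cycloidal, h=22: θ=268.8° here. β=15.5, B=26.8. 22·(0.5784 − sin(2π·0.5784)/(2π)) = 14.3790 → s = 58.3790
radial distance = base radius + s = 26 + 58.3790 = 84.3790

84.3790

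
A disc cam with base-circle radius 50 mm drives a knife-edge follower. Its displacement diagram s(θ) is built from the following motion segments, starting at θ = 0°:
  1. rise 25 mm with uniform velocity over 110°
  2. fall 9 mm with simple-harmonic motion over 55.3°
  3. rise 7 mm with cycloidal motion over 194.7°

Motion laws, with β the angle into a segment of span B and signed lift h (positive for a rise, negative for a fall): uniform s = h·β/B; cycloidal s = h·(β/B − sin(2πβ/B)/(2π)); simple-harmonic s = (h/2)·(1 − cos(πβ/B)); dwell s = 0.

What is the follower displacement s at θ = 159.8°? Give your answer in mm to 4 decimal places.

seg 1 [0°–110°] uniform, h=25: full span → s += 25 → s = 25.0000
seg 2 [110°–165.3°] simple-harmonic, h=-9: θ=159.8° here. β=49.8, B=55.3. -9/2·(1 − cos(π·0.9005)) = -8.7821 → s = 16.2179

16.2179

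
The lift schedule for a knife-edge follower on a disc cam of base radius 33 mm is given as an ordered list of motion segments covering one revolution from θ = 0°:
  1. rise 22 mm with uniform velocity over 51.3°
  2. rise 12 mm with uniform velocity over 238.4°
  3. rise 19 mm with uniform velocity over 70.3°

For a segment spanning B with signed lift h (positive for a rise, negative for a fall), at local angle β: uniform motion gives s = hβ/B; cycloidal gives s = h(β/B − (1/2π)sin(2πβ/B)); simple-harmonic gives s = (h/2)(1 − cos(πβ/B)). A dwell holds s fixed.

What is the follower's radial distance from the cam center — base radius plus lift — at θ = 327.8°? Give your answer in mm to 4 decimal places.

seg 1 [0°–51.3°] uniform, h=22: full span → s += 22 → s = 22.0000
seg 2 [51.3°–289.7°] uniform, h=12: full span → s += 12 → s = 34.0000
seg 3 [289.7°–360°] uniform, h=19: θ=327.8° here. β=38.1, B=70.3. 19·38.1/70.3 = 10.2973 → s = 44.2973
radial distance = base radius + s = 33 + 44.2973 = 77.2973

77.2973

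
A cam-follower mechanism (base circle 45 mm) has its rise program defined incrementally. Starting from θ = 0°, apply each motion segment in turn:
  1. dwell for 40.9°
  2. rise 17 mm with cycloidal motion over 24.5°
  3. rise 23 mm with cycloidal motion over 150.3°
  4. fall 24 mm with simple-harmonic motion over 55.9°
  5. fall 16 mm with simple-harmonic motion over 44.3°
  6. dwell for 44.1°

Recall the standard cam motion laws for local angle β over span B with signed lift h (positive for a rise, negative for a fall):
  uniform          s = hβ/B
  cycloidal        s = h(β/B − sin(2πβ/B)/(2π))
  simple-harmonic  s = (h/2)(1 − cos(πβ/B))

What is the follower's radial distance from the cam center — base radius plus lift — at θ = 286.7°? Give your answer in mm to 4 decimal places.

seg 1 [0°–40.9°] dwell: s stays 0.0000
seg 2 [40.9°–65.4°] cycloidal, h=17: full span → s += 17 → s = 17.0000
seg 3 [65.4°–215.7°] cycloidal, h=23: full span → s += 23 → s = 40.0000
seg 4 [215.7°–271.6°] simple-harmonic, h=-24: full span → s += -24 → s = 16.0000
seg 5 [271.6°–315.9°] simple-harmonic, h=-16: θ=286.7° here. β=15.1, B=44.3. -16/2·(1 − cos(π·0.3409)) = -4.1649 → s = 11.8351
radial distance = base radius + s = 45 + 11.8351 = 56.8351

56.8351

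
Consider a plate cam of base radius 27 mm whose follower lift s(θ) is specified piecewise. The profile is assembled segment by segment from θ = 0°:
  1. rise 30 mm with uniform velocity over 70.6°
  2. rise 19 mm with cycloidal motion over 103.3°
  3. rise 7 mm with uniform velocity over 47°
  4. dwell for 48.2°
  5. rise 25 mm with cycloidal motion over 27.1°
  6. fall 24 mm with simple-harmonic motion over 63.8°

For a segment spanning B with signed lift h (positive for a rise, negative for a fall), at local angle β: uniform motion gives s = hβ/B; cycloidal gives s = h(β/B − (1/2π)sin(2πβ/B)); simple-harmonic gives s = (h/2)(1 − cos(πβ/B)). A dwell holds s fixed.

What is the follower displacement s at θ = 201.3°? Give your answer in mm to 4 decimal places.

seg 1 [0°–70.6°] uniform, h=30: full span → s += 30 → s = 30.0000
seg 2 [70.6°–173.9°] cycloidal, h=19: full span → s += 19 → s = 49.0000
seg 3 [173.9°–220.9°] uniform, h=7: θ=201.3° here. β=27.4, B=47. 7·27.4/47 = 4.0809 → s = 53.0809

53.0809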